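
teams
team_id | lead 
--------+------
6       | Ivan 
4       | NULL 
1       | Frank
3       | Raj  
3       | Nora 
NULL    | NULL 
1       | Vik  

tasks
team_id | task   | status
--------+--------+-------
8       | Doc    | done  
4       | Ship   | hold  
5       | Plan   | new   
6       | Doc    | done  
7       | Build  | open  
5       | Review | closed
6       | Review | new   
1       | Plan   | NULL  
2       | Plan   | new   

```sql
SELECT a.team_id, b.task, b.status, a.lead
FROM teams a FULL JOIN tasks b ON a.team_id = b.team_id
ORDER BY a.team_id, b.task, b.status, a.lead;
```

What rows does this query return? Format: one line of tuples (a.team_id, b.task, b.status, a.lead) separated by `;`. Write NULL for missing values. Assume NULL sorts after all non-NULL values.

(1, Plan, NULL, Frank); (1, Plan, NULL, Vik); (3, NULL, NULL, Nora); (3, NULL, NULL, Raj); (4, Ship, hold, NULL); (6, Doc, done, Ivan); (6, Review, new, Ivan); (NULL, Build, open, NULL); (NULL, Doc, done, NULL); (NULL, Plan, new, NULL); (NULL, Plan, new, NULL); (NULL, Review, closed, NULL); (NULL, NULL, NULL, NULL)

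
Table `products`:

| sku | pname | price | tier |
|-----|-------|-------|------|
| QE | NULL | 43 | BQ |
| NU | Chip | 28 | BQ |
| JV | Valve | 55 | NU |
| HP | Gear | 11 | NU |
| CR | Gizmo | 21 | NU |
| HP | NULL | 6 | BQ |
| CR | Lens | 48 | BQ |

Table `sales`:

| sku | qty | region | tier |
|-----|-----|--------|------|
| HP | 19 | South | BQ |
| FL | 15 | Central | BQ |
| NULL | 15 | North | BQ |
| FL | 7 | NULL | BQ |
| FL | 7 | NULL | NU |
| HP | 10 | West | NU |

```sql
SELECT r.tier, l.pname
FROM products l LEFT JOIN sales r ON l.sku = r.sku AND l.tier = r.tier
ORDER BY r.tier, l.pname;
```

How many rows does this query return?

LEFT JOIN keeps every row from `products`; unmatched rows get NULL for `sales`'s columns.
Matching on l.sku = r.sku AND l.tier = r.tier. A NULL in a compared column never satisfies the condition.
- l[0] sku=QE, tier=BQ → no match; kept with NULLs on the r side.
- l[1] sku=NU, tier=BQ → no match; kept with NULLs on the r side.
- l[2] sku=JV, tier=NU → no match; kept with NULLs on the r side.
- l[3] sku=HP, tier=NU → 1 match(es) in r → 1 row(s).
- l[4] sku=CR, tier=NU → no match; kept with NULLs on the r side.
- l[5] sku=HP, tier=BQ → 1 match(es) in r → 1 row(s).
- l[6] sku=CR, tier=BQ → no match; kept with NULLs on the r side.
Total: 2 matched + 5 padded = 7 rows.

7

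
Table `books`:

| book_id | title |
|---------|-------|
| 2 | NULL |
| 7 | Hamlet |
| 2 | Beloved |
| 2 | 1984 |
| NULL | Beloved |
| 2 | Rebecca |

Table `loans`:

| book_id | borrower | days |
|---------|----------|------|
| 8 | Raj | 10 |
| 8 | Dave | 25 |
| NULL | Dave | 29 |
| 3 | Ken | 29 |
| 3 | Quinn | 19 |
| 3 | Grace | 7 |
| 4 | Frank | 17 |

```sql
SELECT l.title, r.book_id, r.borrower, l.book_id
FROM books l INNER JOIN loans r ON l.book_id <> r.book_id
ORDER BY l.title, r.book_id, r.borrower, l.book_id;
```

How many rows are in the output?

30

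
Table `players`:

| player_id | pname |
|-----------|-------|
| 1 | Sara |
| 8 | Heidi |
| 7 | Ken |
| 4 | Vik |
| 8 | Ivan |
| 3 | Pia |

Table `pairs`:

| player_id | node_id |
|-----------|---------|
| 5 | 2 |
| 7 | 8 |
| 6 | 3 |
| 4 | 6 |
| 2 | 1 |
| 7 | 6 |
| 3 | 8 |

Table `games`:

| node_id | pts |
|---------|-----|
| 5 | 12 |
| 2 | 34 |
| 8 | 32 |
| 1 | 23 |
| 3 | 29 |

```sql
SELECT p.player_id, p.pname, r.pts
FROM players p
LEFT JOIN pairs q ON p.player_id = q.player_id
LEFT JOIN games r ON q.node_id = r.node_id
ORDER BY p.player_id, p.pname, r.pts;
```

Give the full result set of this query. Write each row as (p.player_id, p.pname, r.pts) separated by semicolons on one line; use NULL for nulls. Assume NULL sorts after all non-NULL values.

(1, Sara, NULL); (3, Pia, 32); (4, Vik, NULL); (7, Ken, 32); (7, Ken, NULL); (8, Heidi, NULL); (8, Ivan, NULL)

Step 1 — p LEFT JOIN q on player_id → 7 row(s).
Then LEFT JOIN `games r` on node_id: each of those 7 rows is kept; rows whose q.node_id has no match in r get NULL for r's columns.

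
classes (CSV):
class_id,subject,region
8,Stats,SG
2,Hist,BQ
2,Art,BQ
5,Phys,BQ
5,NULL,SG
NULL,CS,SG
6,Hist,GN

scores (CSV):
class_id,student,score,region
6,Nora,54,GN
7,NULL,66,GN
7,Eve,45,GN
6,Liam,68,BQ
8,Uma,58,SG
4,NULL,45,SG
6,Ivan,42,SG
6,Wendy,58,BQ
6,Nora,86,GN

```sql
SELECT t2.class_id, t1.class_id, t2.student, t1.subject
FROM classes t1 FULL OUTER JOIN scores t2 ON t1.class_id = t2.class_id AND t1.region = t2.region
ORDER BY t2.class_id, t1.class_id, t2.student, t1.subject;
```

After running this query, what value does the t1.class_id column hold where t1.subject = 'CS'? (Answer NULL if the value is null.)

FULL OUTER JOIN keeps every row from both sides; unmatched rows get NULL for the other side's columns.
Matching on t1.class_id = t2.class_id AND t1.region = t2.region. A NULL in a compared column never satisfies the condition.
Matched pairs: 3; unmatched t1 rows kept: 5; unmatched t2 rows kept: 6.

NULL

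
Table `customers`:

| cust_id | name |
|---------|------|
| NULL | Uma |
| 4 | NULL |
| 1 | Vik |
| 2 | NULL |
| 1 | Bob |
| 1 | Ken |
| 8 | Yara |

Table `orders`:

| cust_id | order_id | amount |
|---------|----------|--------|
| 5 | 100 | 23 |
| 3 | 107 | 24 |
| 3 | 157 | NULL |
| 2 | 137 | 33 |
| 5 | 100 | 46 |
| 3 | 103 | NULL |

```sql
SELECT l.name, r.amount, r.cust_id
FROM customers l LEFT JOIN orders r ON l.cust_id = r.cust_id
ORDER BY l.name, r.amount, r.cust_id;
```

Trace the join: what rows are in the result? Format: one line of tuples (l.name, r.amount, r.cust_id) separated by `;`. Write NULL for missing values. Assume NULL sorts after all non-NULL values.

LEFT JOIN keeps every row from `customers`; unmatched rows get NULL for `orders`'s columns.
Matching on l.cust_id = r.cust_id. A NULL in a compared column never satisfies the condition.
Matched pairs: 1; unmatched l rows kept: 6.

(Bob, NULL, NULL); (Ken, NULL, NULL); (Uma, NULL, NULL); (Vik, NULL, NULL); (Yara, NULL, NULL); (NULL, 33, 2); (NULL, NULL, NULL)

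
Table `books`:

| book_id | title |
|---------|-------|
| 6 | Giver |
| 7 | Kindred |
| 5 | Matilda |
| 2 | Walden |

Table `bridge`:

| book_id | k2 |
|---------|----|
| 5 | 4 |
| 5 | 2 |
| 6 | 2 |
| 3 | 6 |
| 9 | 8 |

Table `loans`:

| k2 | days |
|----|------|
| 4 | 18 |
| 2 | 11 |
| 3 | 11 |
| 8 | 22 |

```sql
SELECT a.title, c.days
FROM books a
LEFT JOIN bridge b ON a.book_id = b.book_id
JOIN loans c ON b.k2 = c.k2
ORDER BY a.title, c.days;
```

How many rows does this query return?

Joins associate left-to-right: books LEFT JOIN bridge on book_id gives 5 intermediate row(s).
Then INNER JOIN `loans c` on k2: keep only rows whose b.k2 appears in c.
Result: 3 row(s).

3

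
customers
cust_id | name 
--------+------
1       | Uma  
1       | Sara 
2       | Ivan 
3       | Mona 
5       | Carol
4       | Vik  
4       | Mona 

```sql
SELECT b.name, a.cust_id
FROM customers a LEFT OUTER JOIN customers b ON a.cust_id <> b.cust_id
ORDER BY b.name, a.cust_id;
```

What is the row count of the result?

38

LEFT JOIN keeps every row from `customers a`; unmatched rows get NULL for `customers b`'s columns.
Matching on a.cust_id <> b.cust_id.
Matched pairs: 38; unmatched a rows kept: 0.
Total: 38 rows.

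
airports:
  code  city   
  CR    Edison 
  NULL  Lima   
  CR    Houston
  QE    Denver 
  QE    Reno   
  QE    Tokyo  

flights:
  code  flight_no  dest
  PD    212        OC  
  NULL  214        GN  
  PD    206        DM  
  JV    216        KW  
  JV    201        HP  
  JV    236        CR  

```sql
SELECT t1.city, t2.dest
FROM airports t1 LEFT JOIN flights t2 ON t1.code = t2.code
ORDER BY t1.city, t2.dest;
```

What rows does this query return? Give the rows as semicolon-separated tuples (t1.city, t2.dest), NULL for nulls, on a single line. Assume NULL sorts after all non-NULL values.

(Denver, NULL); (Edison, NULL); (Houston, NULL); (Lima, NULL); (Reno, NULL); (Tokyo, NULL)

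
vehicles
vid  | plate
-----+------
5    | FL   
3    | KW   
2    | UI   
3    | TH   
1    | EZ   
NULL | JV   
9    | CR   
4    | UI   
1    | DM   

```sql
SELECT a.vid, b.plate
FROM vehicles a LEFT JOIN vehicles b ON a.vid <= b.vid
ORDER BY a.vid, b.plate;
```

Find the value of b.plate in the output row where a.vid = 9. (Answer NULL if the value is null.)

CR

LEFT JOIN keeps every row from `vehicles a`; unmatched rows get NULL for `vehicles b`'s columns.
Matching on a.vid <= b.vid. A NULL in a compared column never satisfies the condition.
- a[0] vid=5 → 2 match(es) in b → 2 row(s).
- a[1] vid=3 → 5 match(es) in b → 5 row(s).
- a[2] vid=2 → 6 match(es) in b → 6 row(s).
- a[3] vid=3 → 5 match(es) in b → 5 row(s).
- a[4] vid=1 → 8 match(es) in b → 8 row(s).
- a[5] vid=NULL → no match; kept with NULLs on the b side.
- a[6] vid=9 → 1 match(es) in b → 1 row(s).
- a[7] vid=4 → 3 match(es) in b → 3 row(s).
- a[8] vid=1 → 8 match(es) in b → 8 row(s).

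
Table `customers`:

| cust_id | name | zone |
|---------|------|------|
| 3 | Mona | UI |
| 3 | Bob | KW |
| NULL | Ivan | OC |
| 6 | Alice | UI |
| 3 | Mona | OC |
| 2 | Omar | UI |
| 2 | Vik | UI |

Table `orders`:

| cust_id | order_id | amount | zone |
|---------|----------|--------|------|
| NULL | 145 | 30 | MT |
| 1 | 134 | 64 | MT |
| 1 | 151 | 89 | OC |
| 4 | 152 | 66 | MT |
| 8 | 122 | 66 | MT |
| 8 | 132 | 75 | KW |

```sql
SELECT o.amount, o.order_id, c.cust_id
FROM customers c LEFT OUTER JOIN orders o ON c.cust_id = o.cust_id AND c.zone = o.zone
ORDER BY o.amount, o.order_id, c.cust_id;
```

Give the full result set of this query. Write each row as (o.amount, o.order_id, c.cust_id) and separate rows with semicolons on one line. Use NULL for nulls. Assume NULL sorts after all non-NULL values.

LEFT JOIN keeps every row from `customers`; unmatched rows get NULL for `orders`'s columns.
Matching on c.cust_id = o.cust_id AND c.zone = o.zone. A NULL in a compared column never satisfies the condition.
- cust_id=3, zone=UI: no o row matches, row kept with o columns NULL.
- cust_id=3, zone=KW: no o row matches, row kept with o columns NULL.
- cust_id=NULL, zone=OC: no o row matches, row kept with o columns NULL.
- cust_id=6, zone=UI: no o row matches, row kept with o columns NULL.
- cust_id=3, zone=OC: no o row matches, row kept with o columns NULL.
- cust_id=2, zone=UI: no o row matches, row kept with o columns NULL.
- cust_id=2, zone=UI: no o row matches, row kept with o columns NULL.
After projecting and ordering:
o.amount | o.order_id | c.cust_id
NULL | NULL | 2
NULL | NULL | 2
NULL | NULL | 3
NULL | NULL | 3
NULL | NULL | 3
NULL | NULL | 6
NULL | NULL | NULL

(NULL, NULL, 2); (NULL, NULL, 2); (NULL, NULL, 3); (NULL, NULL, 3); (NULL, NULL, 3); (NULL, NULL, 6); (NULL, NULL, NULL)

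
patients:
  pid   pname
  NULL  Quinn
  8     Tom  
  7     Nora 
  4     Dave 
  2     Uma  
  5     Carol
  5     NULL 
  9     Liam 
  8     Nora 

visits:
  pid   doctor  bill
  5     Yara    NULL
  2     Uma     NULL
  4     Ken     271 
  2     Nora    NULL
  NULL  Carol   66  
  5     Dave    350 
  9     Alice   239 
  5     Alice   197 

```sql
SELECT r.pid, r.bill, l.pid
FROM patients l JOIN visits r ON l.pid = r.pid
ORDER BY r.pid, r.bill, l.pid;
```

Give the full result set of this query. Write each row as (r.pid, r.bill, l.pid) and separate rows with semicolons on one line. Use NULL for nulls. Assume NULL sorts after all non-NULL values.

INNER JOIN keeps only pairs where the ON condition holds.
Matching on l.pid = r.pid. A NULL in a compared column never satisfies the condition.
- l (pid=NULL) has no partner → excluded.
- l (pid=8) has no partner → excluded.
- l (pid=7) has no partner → excluded.
- l (pid=4) pairs with 1 row(s) of r.
- l (pid=2) pairs with 2 row(s) of r.
- l (pid=5) pairs with 3 row(s) of r.
- l (pid=5) pairs with 3 row(s) of r.
- l (pid=9) pairs with 1 row(s) of r.
- l (pid=8) has no partner → excluded.
After projecting and ordering:
r.pid | r.bill | l.pid
2 | NULL | 2
2 | NULL | 2
4 | 271 | 4
5 | 197 | 5
5 | 197 | 5
5 | 350 | 5
5 | 350 | 5
5 | NULL | 5
5 | NULL | 5
9 | 239 | 9

(2, NULL, 2); (2, NULL, 2); (4, 271, 4); (5, 197, 5); (5, 197, 5); (5, 350, 5); (5, 350, 5); (5, NULL, 5); (5, NULL, 5); (9, 239, 9)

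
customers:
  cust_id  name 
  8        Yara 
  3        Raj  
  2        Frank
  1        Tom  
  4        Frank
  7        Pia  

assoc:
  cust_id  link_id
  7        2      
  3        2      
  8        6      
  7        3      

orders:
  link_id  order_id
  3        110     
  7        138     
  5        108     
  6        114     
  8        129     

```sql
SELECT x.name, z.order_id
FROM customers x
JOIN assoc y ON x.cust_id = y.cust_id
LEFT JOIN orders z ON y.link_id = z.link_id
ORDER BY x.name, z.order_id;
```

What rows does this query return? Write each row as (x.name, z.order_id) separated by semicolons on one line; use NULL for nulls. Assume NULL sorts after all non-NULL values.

(Pia, 110); (Pia, NULL); (Raj, NULL); (Yara, 114)

Step 1 — x INNER JOIN y on cust_id → 4 row(s).
Then LEFT JOIN `orders z` on link_id: each of those 4 rows is kept; rows whose y.link_id has no match in z get NULL for z's columns.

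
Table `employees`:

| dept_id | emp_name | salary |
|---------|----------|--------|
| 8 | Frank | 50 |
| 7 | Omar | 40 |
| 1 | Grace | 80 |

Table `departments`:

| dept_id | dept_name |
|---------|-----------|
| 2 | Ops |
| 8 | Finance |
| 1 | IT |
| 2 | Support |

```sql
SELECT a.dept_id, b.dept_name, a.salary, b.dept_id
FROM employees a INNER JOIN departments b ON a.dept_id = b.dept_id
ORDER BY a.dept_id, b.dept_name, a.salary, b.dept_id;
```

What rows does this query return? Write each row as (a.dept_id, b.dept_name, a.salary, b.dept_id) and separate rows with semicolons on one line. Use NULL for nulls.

INNER JOIN keeps only pairs where the ON condition holds.
Matching on a.dept_id = b.dept_id.
- dept_id=8: 1 matching b row(s), so 1 row(s) emitted.
- dept_id=7: no matching b row, dropped.
- dept_id=1: 1 matching b row(s), so 1 row(s) emitted.
After projecting and ordering:
a.dept_id | b.dept_name | a.salary | b.dept_id
1 | IT | 80 | 1
8 | Finance | 50 | 8

(1, IT, 80, 1); (8, Finance, 50, 8)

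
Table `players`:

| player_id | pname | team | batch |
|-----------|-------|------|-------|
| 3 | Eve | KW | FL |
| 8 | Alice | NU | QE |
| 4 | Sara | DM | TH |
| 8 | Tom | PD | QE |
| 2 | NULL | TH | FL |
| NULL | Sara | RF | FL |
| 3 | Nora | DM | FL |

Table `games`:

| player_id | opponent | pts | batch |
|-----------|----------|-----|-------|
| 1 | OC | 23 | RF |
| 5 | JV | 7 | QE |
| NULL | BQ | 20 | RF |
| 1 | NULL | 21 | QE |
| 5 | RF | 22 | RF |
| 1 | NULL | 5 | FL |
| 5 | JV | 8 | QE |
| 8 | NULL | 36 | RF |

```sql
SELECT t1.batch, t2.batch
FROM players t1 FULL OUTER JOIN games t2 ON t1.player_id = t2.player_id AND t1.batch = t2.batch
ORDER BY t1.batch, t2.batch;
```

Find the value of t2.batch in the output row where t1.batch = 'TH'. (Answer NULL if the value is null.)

FULL OUTER JOIN keeps every row from both sides; unmatched rows get NULL for the other side's columns.
Matching on t1.player_id = t2.player_id AND t1.batch = t2.batch. A NULL in a compared column never satisfies the condition.
- player_id=3, batch=FL: no t2 row matches, row kept with t2 columns NULL.
- player_id=8, batch=QE: no t2 row matches, row kept with t2 columns NULL.
- player_id=4, batch=TH: no t2 row matches, row kept with t2 columns NULL.
- player_id=8, batch=QE: no t2 row matches, row kept with t2 columns NULL.
- player_id=2, batch=FL: no t2 row matches, row kept with t2 columns NULL.
- player_id=NULL, batch=FL: no t2 row matches, row kept with t2 columns NULL.
- player_id=3, batch=FL: no t2 row matches, row kept with t2 columns NULL.
- plus 8 unmatched t2 row(s), each kept with NULL t1 columns.

NULL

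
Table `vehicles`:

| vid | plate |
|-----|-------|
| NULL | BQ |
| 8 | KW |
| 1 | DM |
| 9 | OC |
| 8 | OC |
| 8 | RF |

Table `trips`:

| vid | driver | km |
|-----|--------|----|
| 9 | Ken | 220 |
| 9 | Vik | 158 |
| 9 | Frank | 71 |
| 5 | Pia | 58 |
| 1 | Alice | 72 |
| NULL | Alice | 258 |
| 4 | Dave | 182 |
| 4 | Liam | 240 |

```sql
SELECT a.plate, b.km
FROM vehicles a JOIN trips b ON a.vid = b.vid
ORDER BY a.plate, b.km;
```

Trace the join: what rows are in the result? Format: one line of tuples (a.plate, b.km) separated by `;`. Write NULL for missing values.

INNER JOIN keeps only pairs where the ON condition holds.
Matching on a.vid = b.vid. A NULL in a compared column never satisfies the condition.
- a (vid=NULL) has no partner → excluded.
- a (vid=8) has no partner → excluded.
- a (vid=1) pairs with 1 row(s) of b.
- a (vid=9) pairs with 3 row(s) of b.
- a (vid=8) has no partner → excluded.
- a (vid=8) has no partner → excluded.
After projecting and ordering:
a.plate | b.km
DM | 72
OC | 71
OC | 158
OC | 220

(DM, 72); (OC, 71); (OC, 158); (OC, 220)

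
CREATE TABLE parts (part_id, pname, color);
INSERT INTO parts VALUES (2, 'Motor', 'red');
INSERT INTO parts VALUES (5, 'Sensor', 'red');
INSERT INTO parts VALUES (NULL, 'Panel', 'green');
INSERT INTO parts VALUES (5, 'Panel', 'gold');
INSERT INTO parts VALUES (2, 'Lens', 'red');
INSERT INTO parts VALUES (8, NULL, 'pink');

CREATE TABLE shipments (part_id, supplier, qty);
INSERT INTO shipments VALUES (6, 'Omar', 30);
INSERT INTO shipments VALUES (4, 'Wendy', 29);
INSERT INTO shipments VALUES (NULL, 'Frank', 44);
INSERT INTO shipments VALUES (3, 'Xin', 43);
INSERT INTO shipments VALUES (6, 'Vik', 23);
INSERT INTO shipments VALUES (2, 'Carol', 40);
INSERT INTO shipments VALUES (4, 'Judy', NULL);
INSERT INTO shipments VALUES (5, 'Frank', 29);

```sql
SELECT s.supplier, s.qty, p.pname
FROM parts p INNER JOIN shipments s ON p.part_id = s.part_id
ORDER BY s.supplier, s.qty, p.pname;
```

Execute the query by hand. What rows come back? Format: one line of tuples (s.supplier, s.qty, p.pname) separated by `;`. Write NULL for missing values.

INNER JOIN keeps only pairs where the ON condition holds.
Matching on p.part_id = s.part_id. A NULL in a compared column never satisfies the condition.
- p (part_id=2) pairs with 1 row(s) of s.
- p (part_id=5) pairs with 1 row(s) of s.
- p (part_id=NULL) has no partner → excluded.
- p (part_id=5) pairs with 1 row(s) of s.
- p (part_id=2) pairs with 1 row(s) of s.
- p (part_id=8) has no partner → excluded.
After projecting and ordering:
s.supplier | s.qty | p.pname
Carol | 40 | Lens
Carol | 40 | Motor
Frank | 29 | Panel
Frank | 29 | Sensor

(Carol, 40, Lens); (Carol, 40, Motor); (Frank, 29, Panel); (Frank, 29, Sensor)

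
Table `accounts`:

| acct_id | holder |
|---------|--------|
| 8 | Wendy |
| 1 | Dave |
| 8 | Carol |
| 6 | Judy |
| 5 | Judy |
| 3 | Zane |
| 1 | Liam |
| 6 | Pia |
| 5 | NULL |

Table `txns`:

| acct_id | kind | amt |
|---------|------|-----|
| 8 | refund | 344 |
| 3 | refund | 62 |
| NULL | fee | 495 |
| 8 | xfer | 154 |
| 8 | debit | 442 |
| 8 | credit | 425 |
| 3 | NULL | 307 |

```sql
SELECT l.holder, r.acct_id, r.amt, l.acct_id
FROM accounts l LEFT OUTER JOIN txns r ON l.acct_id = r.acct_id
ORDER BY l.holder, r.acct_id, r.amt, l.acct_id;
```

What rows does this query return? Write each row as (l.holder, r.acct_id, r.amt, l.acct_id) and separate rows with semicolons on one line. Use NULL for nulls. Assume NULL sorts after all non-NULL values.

LEFT JOIN keeps every row from `accounts`; unmatched rows get NULL for `txns`'s columns.
Matching on l.acct_id = r.acct_id. A NULL in a compared column never satisfies the condition.
- l[0] acct_id=8 → 4 match(es) in r → 4 row(s).
- l[1] acct_id=1 → no match; kept with NULLs on the r side.
- l[2] acct_id=8 → 4 match(es) in r → 4 row(s).
- l[3] acct_id=6 → no match; kept with NULLs on the r side.
- l[4] acct_id=5 → no match; kept with NULLs on the r side.
- l[5] acct_id=3 → 2 match(es) in r → 2 row(s).
- l[6] acct_id=1 → no match; kept with NULLs on the r side.
- l[7] acct_id=6 → no match; kept with NULLs on the r side.
- l[8] acct_id=5 → no match; kept with NULLs on the r side.

(Carol, 8, 154, 8); (Carol, 8, 344, 8); (Carol, 8, 425, 8); (Carol, 8, 442, 8); (Dave, NULL, NULL, 1); (Judy, NULL, NULL, 5); (Judy, NULL, NULL, 6); (Liam, NULL, NULL, 1); (Pia, NULL, NULL, 6); (Wendy, 8, 154, 8); (Wendy, 8, 344, 8); (Wendy, 8, 425, 8); (Wendy, 8, 442, 8); (Zane, 3, 62, 3); (Zane, 3, 307, 3); (NULL, NULL, NULL, 5)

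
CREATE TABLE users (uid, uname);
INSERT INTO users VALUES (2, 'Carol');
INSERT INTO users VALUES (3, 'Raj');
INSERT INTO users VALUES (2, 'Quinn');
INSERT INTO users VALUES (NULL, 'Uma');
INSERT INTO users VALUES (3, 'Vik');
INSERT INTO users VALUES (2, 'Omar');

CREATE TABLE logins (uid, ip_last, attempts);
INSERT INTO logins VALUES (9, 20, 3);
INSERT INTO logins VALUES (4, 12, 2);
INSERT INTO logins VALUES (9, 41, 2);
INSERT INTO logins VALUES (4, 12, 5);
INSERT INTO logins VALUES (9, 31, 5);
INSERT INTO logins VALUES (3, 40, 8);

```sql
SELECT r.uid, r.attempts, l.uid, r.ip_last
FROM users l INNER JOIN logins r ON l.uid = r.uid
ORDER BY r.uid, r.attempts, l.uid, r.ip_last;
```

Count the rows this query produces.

2

INNER JOIN keeps only pairs where the ON condition holds.
Matching on l.uid = r.uid. A NULL in a compared column never satisfies the condition.
- l row (uid=2): no match → dropped.
- l row (uid=3): matches 1 r row(s) → 1 output row(s).
- l row (uid=2): no match → dropped.
- l row (uid=NULL): no match → dropped.
- l row (uid=3): matches 1 r row(s) → 1 output row(s).
- l row (uid=2): no match → dropped.
Total: 2 rows.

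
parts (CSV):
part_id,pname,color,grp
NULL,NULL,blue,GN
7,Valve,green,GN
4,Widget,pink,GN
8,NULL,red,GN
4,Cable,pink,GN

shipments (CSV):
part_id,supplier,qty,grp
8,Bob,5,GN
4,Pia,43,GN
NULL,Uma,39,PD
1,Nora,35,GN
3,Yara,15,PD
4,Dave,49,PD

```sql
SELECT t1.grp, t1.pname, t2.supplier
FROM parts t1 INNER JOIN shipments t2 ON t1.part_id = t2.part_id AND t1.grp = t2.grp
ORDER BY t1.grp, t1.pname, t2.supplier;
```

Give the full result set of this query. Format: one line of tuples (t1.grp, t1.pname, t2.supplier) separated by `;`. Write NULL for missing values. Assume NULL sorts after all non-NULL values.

INNER JOIN keeps only pairs where the ON condition holds.
Matching on t1.part_id = t2.part_id AND t1.grp = t2.grp. A NULL in a compared column never satisfies the condition.
Matched pairs: 3.

(GN, Cable, Pia); (GN, Widget, Pia); (GN, NULL, Bob)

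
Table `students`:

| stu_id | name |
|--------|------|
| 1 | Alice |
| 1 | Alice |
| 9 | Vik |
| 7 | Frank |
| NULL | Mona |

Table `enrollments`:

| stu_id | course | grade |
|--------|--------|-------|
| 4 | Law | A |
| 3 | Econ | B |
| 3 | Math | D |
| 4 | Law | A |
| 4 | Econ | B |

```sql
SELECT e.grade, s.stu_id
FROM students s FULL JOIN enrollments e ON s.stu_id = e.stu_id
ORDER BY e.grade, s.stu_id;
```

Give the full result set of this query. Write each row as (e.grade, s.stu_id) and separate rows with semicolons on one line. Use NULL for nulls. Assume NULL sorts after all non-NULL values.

FULL OUTER JOIN keeps every row from both sides; unmatched rows get NULL for the other side's columns.
Matching on s.stu_id = e.stu_id. A NULL in a compared column never satisfies the condition.
Matched pairs: 0; unmatched s rows kept: 5; unmatched e rows kept: 5.

(A, NULL); (A, NULL); (B, NULL); (B, NULL); (D, NULL); (NULL, 1); (NULL, 1); (NULL, 7); (NULL, 9); (NULL, NULL)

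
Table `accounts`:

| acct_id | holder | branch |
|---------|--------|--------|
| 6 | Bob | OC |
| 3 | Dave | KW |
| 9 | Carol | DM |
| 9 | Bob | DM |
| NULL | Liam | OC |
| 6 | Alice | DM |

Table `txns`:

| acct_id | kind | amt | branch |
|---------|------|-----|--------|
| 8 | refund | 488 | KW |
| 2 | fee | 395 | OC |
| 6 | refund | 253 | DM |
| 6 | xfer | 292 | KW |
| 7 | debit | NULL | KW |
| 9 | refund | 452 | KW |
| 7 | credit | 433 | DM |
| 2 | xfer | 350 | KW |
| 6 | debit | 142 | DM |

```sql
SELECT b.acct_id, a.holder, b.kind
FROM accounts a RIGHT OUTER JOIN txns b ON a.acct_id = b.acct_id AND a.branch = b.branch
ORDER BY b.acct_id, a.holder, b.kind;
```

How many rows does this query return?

RIGHT JOIN keeps every row from `txns`; unmatched rows get NULL for `accounts`'s columns.
Matching on a.acct_id = b.acct_id AND a.branch = b.branch. A NULL in a compared column never satisfies the condition.
- acct_id=6, branch=OC: no matching b row.
- acct_id=3, branch=KW: no matching b row.
- acct_id=9, branch=DM: no matching b row.
- acct_id=9, branch=DM: no matching b row.
- acct_id=NULL, branch=OC: no matching b row.
- acct_id=6, branch=DM: 2 matching b row(s), so 2 row(s) emitted.
- plus 7 unmatched b row(s), each kept with NULL a columns.
Total: 2 matched + 7 padded = 9 rows.

9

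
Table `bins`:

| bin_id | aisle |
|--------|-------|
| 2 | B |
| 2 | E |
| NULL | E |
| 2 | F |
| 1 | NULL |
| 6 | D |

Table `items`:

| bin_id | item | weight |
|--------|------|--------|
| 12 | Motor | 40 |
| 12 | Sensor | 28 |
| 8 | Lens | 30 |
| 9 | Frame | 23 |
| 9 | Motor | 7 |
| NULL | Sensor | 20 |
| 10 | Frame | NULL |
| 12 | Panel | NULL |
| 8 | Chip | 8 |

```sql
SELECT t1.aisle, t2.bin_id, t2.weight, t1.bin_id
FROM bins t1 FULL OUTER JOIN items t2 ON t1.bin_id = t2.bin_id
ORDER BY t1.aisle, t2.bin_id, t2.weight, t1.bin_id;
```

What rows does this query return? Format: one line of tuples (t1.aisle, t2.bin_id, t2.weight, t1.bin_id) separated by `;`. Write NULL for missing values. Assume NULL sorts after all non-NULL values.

(B, NULL, NULL, 2); (D, NULL, NULL, 6); (E, NULL, NULL, 2); (E, NULL, NULL, NULL); (F, NULL, NULL, 2); (NULL, 8, 8, NULL); (NULL, 8, 30, NULL); (NULL, 9, 7, NULL); (NULL, 9, 23, NULL); (NULL, 10, NULL, NULL); (NULL, 12, 28, NULL); (NULL, 12, 40, NULL); (NULL, 12, NULL, NULL); (NULL, NULL, 20, NULL); (NULL, NULL, NULL, 1)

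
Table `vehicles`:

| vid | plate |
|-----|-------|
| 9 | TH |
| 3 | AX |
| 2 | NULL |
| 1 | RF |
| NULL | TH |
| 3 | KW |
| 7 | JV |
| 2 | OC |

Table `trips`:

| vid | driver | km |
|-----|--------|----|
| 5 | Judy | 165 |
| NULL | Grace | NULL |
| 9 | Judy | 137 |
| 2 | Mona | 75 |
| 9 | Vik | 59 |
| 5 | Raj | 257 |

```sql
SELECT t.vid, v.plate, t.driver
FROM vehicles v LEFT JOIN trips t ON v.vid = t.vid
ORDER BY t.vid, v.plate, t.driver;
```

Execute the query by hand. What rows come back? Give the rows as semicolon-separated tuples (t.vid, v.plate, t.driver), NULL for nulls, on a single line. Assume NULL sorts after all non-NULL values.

(2, OC, Mona); (2, NULL, Mona); (9, TH, Judy); (9, TH, Vik); (NULL, AX, NULL); (NULL, JV, NULL); (NULL, KW, NULL); (NULL, RF, NULL); (NULL, TH, NULL)

LEFT JOIN keeps every row from `vehicles`; unmatched rows get NULL for `trips`'s columns.
Matching on v.vid = t.vid. A NULL in a compared column never satisfies the condition.
- v[0] vid=9 → 2 match(es) in t → 2 row(s).
- v[1] vid=3 → no match; kept with NULLs on the t side.
- v[2] vid=2 → 1 match(es) in t → 1 row(s).
- v[3] vid=1 → no match; kept with NULLs on the t side.
- v[4] vid=NULL → no match; kept with NULLs on the t side.
- v[5] vid=3 → no match; kept with NULLs on the t side.
- v[6] vid=7 → no match; kept with NULLs on the t side.
- v[7] vid=2 → 1 match(es) in t → 1 row(s).
After projecting and ordering:
t.vid | v.plate | t.driver
2 | OC | Mona
2 | NULL | Mona
9 | TH | Judy
9 | TH | Vik
NULL | AX | NULL
NULL | JV | NULL
NULL | KW | NULL
NULL | RF | NULL
NULL | TH | NULL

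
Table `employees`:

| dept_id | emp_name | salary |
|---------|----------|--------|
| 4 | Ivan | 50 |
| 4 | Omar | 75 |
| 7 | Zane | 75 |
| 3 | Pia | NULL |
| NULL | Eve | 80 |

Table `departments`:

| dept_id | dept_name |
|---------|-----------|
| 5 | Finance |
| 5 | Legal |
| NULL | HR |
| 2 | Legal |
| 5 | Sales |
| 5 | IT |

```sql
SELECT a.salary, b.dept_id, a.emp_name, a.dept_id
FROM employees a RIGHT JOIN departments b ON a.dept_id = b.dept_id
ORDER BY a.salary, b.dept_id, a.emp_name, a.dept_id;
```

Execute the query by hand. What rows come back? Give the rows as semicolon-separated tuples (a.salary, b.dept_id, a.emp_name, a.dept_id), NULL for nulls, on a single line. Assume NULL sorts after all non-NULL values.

RIGHT JOIN keeps every row from `departments`; unmatched rows get NULL for `employees`'s columns.
Matching on a.dept_id = b.dept_id. A NULL in a compared column never satisfies the condition.
- a row (dept_id=4): no match.
- a row (dept_id=4): no match.
- a row (dept_id=7): no match.
- a row (dept_id=3): no match.
- a row (dept_id=NULL): no match.
- 6 b row(s) had no a match → kept, a columns NULL.
After projecting and ordering:
a.salary | b.dept_id | a.emp_name | a.dept_id
NULL | 2 | NULL | NULL
NULL | 5 | NULL | NULL
NULL | 5 | NULL | NULL
NULL | 5 | NULL | NULL
NULL | 5 | NULL | NULL
NULL | NULL | NULL | NULL

(NULL, 2, NULL, NULL); (NULL, 5, NULL, NULL); (NULL, 5, NULL, NULL); (NULL, 5, NULL, NULL); (NULL, 5, NULL, NULL); (NULL, NULL, NULL, NULL)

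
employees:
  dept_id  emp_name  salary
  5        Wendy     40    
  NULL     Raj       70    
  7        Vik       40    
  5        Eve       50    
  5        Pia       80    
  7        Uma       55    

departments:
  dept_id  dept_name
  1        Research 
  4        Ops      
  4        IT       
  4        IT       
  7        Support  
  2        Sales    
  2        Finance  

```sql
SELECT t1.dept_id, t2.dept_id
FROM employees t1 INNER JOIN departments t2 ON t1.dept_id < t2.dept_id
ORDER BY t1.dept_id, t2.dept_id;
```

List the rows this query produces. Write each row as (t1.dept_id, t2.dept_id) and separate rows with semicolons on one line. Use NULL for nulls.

INNER JOIN keeps only pairs where the ON condition holds.
Matching on t1.dept_id < t2.dept_id. A NULL in a compared column never satisfies the condition.
Matched pairs: 3.

(5, 7); (5, 7); (5, 7)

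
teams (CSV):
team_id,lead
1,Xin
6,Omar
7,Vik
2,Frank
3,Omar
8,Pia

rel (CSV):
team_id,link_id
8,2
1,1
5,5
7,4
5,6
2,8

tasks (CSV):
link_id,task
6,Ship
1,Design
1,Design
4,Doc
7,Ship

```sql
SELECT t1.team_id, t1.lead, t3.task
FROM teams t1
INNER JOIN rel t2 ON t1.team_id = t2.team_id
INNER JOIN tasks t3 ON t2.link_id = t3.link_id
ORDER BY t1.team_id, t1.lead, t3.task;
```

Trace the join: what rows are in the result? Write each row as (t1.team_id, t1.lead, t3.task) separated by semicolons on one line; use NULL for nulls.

(1, Xin, Design); (1, Xin, Design); (7, Vik, Doc)

Step 1 — t1 INNER JOIN t2 on team_id → 4 row(s).
Then INNER JOIN `tasks t3` on link_id: keep only rows whose t2.link_id appears in t3.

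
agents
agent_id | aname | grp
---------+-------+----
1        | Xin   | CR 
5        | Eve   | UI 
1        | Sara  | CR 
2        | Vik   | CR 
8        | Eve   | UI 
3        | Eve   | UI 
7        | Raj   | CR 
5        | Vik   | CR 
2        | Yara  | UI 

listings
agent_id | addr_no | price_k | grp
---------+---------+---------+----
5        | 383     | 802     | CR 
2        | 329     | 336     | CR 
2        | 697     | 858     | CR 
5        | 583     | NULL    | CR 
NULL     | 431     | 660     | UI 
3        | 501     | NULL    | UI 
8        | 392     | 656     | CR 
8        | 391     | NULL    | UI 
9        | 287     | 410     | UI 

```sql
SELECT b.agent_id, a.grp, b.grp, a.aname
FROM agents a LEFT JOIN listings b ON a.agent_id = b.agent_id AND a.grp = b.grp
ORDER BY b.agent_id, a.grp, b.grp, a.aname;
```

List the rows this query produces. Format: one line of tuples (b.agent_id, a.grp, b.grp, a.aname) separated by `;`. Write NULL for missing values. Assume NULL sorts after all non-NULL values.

(2, CR, CR, Vik); (2, CR, CR, Vik); (3, UI, UI, Eve); (5, CR, CR, Vik); (5, CR, CR, Vik); (8, UI, UI, Eve); (NULL, CR, NULL, Raj); (NULL, CR, NULL, Sara); (NULL, CR, NULL, Xin); (NULL, UI, NULL, Eve); (NULL, UI, NULL, Yara)

LEFT JOIN keeps every row from `agents`; unmatched rows get NULL for `listings`'s columns.
Matching on a.agent_id = b.agent_id AND a.grp = b.grp. A NULL in a compared column never satisfies the condition.
- a row (agent_id=1, grp=CR): no match → kept, b columns NULL.
- a row (agent_id=5, grp=UI): no match → kept, b columns NULL.
- a row (agent_id=1, grp=CR): no match → kept, b columns NULL.
- a row (agent_id=2, grp=CR): matches 2 b row(s) → 2 output row(s).
- a row (agent_id=8, grp=UI): matches 1 b row(s) → 1 output row(s).
- a row (agent_id=3, grp=UI): matches 1 b row(s) → 1 output row(s).
- a row (agent_id=7, grp=CR): no match → kept, b columns NULL.
- a row (agent_id=5, grp=CR): matches 2 b row(s) → 2 output row(s).
- a row (agent_id=2, grp=UI): no match → kept, b columns NULL.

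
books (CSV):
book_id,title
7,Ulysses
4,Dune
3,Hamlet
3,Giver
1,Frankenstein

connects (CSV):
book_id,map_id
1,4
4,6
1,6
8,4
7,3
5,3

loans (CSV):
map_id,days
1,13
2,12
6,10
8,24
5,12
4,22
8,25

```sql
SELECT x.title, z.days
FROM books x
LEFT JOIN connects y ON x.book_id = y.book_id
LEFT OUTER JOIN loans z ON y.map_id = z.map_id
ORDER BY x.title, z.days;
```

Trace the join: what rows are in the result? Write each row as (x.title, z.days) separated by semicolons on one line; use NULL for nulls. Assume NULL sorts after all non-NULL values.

Evaluate left to right. First `books x LEFT JOIN connects y` on book_id: 6 row(s).
Then LEFT JOIN `loans z` on map_id: each of those 6 rows is kept; rows whose y.map_id has no match in z get NULL for z's columns.

(Dune, 10); (Frankenstein, 10); (Frankenstein, 22); (Giver, NULL); (Hamlet, NULL); (Ulysses, NULL)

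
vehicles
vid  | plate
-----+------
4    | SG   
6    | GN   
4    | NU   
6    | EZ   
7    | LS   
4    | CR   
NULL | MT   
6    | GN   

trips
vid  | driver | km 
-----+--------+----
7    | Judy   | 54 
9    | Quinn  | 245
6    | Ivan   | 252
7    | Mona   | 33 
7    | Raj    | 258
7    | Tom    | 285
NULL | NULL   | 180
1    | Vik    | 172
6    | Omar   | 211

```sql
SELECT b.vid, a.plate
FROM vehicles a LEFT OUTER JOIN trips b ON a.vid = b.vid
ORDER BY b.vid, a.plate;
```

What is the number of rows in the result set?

14

LEFT JOIN keeps every row from `vehicles`; unmatched rows get NULL for `trips`'s columns.
Matching on a.vid = b.vid. A NULL in a compared column never satisfies the condition.
- vid=4: no b row matches, row kept with b columns NULL.
- vid=6: 2 matching b row(s), so 2 row(s) emitted.
- vid=4: no b row matches, row kept with b columns NULL.
- vid=6: 2 matching b row(s), so 2 row(s) emitted.
- vid=7: 4 matching b row(s), so 4 row(s) emitted.
- vid=4: no b row matches, row kept with b columns NULL.
- vid=NULL: no b row matches, row kept with b columns NULL.
- vid=6: 2 matching b row(s), so 2 row(s) emitted.
Total: 10 matched + 4 padded = 14 rows.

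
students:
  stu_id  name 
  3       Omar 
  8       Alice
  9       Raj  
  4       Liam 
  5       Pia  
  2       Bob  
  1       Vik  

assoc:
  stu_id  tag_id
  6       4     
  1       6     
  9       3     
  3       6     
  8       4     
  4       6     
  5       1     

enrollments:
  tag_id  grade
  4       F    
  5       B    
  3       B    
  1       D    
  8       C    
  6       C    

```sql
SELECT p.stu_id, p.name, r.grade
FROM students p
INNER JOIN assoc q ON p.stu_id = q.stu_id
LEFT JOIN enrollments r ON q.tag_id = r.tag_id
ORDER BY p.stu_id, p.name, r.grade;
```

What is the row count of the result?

6

Evaluate left to right. First `students p INNER JOIN assoc q` on stu_id: 6 row(s).
Then LEFT JOIN `enrollments r` on tag_id: each of those 6 rows is kept; rows whose q.tag_id has no match in r get NULL for r's columns.
Result: 6 row(s).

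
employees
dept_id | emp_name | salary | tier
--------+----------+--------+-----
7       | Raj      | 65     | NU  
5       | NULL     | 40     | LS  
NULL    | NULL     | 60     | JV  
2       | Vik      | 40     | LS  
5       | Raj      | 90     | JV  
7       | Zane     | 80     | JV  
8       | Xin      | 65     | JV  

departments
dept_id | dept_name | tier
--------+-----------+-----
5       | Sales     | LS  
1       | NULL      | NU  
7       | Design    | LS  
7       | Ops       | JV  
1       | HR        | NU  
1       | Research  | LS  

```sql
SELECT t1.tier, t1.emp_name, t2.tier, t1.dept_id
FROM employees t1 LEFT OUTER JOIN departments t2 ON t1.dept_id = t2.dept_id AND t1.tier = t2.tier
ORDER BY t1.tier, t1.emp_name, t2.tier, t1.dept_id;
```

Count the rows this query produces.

LEFT JOIN keeps every row from `employees`; unmatched rows get NULL for `departments`'s columns.
Matching on t1.dept_id = t2.dept_id AND t1.tier = t2.tier. A NULL in a compared column never satisfies the condition.
- dept_id=7, tier=NU: no t2 row matches, row kept with t2 columns NULL.
- dept_id=5, tier=LS: 1 matching t2 row(s), so 1 row(s) emitted.
- dept_id=NULL, tier=JV: no t2 row matches, row kept with t2 columns NULL.
- dept_id=2, tier=LS: no t2 row matches, row kept with t2 columns NULL.
- dept_id=5, tier=JV: no t2 row matches, row kept with t2 columns NULL.
- dept_id=7, tier=JV: 1 matching t2 row(s), so 1 row(s) emitted.
- dept_id=8, tier=JV: no t2 row matches, row kept with t2 columns NULL.
Total: 2 matched + 5 padded = 7 rows.

7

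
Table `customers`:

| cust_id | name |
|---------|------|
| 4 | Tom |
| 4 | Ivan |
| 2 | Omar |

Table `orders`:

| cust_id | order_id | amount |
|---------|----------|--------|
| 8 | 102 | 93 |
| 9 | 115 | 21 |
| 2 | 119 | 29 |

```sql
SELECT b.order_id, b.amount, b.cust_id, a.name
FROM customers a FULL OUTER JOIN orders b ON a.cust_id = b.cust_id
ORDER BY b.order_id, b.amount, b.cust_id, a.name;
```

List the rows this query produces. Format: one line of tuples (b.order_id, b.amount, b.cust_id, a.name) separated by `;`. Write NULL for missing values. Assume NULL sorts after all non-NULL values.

FULL OUTER JOIN keeps every row from both sides; unmatched rows get NULL for the other side's columns.
Matching on a.cust_id = b.cust_id.
Matched pairs: 1; unmatched a rows kept: 2; unmatched b rows kept: 2.

(102, 93, 8, NULL); (115, 21, 9, NULL); (119, 29, 2, Omar); (NULL, NULL, NULL, Ivan); (NULL, NULL, NULL, Tom)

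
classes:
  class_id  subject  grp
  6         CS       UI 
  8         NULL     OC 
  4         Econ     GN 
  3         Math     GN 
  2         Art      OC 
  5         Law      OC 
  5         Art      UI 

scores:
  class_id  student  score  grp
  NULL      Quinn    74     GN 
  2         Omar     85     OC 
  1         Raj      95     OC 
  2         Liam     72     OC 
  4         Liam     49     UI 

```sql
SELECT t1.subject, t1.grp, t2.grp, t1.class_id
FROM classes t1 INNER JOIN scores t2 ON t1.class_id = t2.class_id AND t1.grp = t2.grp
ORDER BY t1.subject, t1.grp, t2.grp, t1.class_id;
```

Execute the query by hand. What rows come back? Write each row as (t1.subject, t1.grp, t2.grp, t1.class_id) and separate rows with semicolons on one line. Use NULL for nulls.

INNER JOIN keeps only pairs where the ON condition holds.
Matching on t1.class_id = t2.class_id AND t1.grp = t2.grp. A NULL in a compared column never satisfies the condition.
- t1 (class_id=6, grp=UI) has no partner → excluded.
- t1 (class_id=8, grp=OC) has no partner → excluded.
- t1 (class_id=4, grp=GN) has no partner → excluded.
- t1 (class_id=3, grp=GN) has no partner → excluded.
- t1 (class_id=2, grp=OC) pairs with 2 row(s) of t2.
- t1 (class_id=5, grp=OC) has no partner → excluded.
- t1 (class_id=5, grp=UI) has no partner → excluded.
After projecting and ordering:
t1.subject | t1.grp | t2.grp | t1.class_id
Art | OC | OC | 2
Art | OC | OC | 2

(Art, OC, OC, 2); (Art, OC, OC, 2)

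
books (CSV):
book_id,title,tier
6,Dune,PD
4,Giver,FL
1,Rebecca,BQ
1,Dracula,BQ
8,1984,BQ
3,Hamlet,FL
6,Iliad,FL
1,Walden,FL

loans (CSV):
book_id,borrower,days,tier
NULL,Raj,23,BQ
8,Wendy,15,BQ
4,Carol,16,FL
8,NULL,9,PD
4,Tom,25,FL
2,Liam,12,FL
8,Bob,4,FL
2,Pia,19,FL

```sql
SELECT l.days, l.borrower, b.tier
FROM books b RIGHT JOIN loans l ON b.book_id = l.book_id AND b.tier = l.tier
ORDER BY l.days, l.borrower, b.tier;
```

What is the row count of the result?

RIGHT JOIN keeps every row from `loans`; unmatched rows get NULL for `books`'s columns.
Matching on b.book_id = l.book_id AND b.tier = l.tier. A NULL in a compared column never satisfies the condition.
- b (book_id=6, tier=PD) has no partner in l.
- b (book_id=4, tier=FL) pairs with 2 row(s) of l.
- b (book_id=1, tier=BQ) has no partner in l.
- b (book_id=1, tier=BQ) has no partner in l.
- b (book_id=8, tier=BQ) pairs with 1 row(s) of l.
- b (book_id=3, tier=FL) has no partner in l.
- b (book_id=6, tier=FL) has no partner in l.
- b (book_id=1, tier=FL) has no partner in l.
- plus 5 unmatched l row(s), each kept with NULL b columns.
Total: 3 matched + 5 padded = 8 rows.

8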